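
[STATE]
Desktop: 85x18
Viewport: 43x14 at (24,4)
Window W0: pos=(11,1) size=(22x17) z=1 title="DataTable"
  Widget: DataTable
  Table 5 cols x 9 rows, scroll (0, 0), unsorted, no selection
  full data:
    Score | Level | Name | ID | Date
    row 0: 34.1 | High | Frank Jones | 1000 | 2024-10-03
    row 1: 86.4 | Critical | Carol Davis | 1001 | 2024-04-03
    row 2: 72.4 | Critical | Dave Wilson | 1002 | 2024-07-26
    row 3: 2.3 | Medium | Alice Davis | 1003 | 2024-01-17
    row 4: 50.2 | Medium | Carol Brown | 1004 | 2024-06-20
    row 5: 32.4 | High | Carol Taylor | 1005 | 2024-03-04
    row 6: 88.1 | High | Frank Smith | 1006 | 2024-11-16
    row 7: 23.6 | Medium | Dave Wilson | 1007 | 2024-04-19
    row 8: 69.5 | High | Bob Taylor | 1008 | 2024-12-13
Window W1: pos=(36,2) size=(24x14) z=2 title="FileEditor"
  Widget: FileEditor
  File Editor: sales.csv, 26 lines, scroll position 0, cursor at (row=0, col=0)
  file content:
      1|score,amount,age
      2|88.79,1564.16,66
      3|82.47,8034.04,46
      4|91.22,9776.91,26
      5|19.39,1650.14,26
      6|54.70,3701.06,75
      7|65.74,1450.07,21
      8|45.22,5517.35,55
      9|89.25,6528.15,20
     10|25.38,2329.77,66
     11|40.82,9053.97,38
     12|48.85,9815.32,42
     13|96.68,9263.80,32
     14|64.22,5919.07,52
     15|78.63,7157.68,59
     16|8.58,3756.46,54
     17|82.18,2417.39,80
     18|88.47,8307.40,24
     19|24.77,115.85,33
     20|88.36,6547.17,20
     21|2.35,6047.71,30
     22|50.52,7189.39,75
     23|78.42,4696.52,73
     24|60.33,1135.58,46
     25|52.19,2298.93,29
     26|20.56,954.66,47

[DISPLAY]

  │Name ┃   ┠──────────────────────┨       
──┼─────┃   ┃█core,amount,age     ▲┃       
  │Frank┃   ┃88.79,1564.16,66     █┃       
al│Carol┃   ┃82.47,8034.04,46     ░┃       
al│Dave ┃   ┃91.22,9776.91,26     ░┃       
  │Alice┃   ┃19.39,1650.14,26     ░┃       
  │Carol┃   ┃54.70,3701.06,75     ░┃       
  │Carol┃   ┃65.74,1450.07,21     ░┃       
  │Frank┃   ┃45.22,5517.35,55     ░┃       
  │Dave ┃   ┃89.25,6528.15,20     ░┃       
  │Bob T┃   ┃25.38,2329.77,66     ▼┃       
        ┃   ┗━━━━━━━━━━━━━━━━━━━━━━┛       
        ┃                                  
━━━━━━━━┛                                  


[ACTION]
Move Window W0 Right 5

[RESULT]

evel   │Name┠──────────────────────┨       
───────┼────┃█core,amount,age     ▲┃       
igh    │Fran┃88.79,1564.16,66     █┃       
ritical│Caro┃82.47,8034.04,46     ░┃       
ritical│Dave┃91.22,9776.91,26     ░┃       
edium  │Alic┃19.39,1650.14,26     ░┃       
edium  │Caro┃54.70,3701.06,75     ░┃       
igh    │Caro┃65.74,1450.07,21     ░┃       
igh    │Fran┃45.22,5517.35,55     ░┃       
edium  │Dave┃89.25,6528.15,20     ░┃       
igh    │Bob ┃25.38,2329.77,66     ▼┃       
            ┗━━━━━━━━━━━━━━━━━━━━━━┛       
             ┃                             
━━━━━━━━━━━━━┛                             


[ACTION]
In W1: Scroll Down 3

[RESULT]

evel   │Name┠──────────────────────┨       
───────┼────┃91.22,9776.91,26     ▲┃       
igh    │Fran┃19.39,1650.14,26     ░┃       
ritical│Caro┃54.70,3701.06,75     █┃       
ritical│Dave┃65.74,1450.07,21     ░┃       
edium  │Alic┃45.22,5517.35,55     ░┃       
edium  │Caro┃89.25,6528.15,20     ░┃       
igh    │Caro┃25.38,2329.77,66     ░┃       
igh    │Fran┃40.82,9053.97,38     ░┃       
edium  │Dave┃48.85,9815.32,42     ░┃       
igh    │Bob ┃96.68,9263.80,32     ▼┃       
            ┗━━━━━━━━━━━━━━━━━━━━━━┛       
             ┃                             
━━━━━━━━━━━━━┛                             


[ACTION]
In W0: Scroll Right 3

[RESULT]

l   │Name   ┠──────────────────────┨       
────┼───────┃91.22,9776.91,26     ▲┃       
    │Frank J┃19.39,1650.14,26     ░┃       
ical│Carol D┃54.70,3701.06,75     █┃       
ical│Dave Wi┃65.74,1450.07,21     ░┃       
um  │Alice D┃45.22,5517.35,55     ░┃       
um  │Carol B┃89.25,6528.15,20     ░┃       
    │Carol T┃25.38,2329.77,66     ░┃       
    │Frank S┃40.82,9053.97,38     ░┃       
um  │Dave Wi┃48.85,9815.32,42     ░┃       
    │Bob Tay┃96.68,9263.80,32     ▼┃       
            ┗━━━━━━━━━━━━━━━━━━━━━━┛       
             ┃                             
━━━━━━━━━━━━━┛                             


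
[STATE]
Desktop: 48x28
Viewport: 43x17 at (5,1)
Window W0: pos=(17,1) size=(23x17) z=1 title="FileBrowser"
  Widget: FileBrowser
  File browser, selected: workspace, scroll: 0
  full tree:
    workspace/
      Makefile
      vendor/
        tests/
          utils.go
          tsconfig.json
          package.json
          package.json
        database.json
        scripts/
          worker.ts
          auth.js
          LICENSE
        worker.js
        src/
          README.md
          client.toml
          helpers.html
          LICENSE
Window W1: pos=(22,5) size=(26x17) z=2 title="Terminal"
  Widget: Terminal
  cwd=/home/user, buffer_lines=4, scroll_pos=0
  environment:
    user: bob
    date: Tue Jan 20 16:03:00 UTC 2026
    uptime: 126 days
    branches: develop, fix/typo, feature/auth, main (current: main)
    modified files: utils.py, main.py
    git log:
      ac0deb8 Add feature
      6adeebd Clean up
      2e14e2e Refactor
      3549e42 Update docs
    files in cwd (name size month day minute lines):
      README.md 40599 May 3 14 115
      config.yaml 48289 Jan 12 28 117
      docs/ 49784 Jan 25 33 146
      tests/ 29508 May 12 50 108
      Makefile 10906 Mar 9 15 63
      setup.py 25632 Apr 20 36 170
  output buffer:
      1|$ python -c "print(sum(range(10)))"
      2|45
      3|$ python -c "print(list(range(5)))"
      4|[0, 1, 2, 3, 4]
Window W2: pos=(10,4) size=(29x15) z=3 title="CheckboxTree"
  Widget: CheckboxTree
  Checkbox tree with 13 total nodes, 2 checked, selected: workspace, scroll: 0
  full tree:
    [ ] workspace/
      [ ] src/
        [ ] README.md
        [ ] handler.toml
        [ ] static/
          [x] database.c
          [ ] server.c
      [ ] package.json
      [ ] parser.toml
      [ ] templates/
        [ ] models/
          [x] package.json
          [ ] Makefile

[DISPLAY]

            ┏━━━━━━━━━━━━━━━━━━━━━┓        
            ┃ FileBrowser         ┃        
            ┠─────────────────────┨        
     ┏━━━━━━━━━━━━━━━━━━━━━━━━━━━┓┃        
     ┃ CheckboxTree              ┃━━━━━━━━┓
     ┠───────────────────────────┨        ┃
     ┃>[-] workspace/            ┃────────┨
     ┃   [-] src/                ┃nt(sum(r┃
     ┃     [ ] README.md         ┃        ┃
     ┃     [ ] handler.toml      ┃nt(list(┃
     ┃     [-] static/           ┃        ┃
     ┃       [x] database.c      ┃        ┃
     ┃       [ ] server.c        ┃        ┃
     ┃   [ ] package.json        ┃        ┃
     ┃   [ ] parser.toml         ┃        ┃
     ┃   [-] templates/          ┃        ┃
     ┃     [-] models/           ┃        ┃


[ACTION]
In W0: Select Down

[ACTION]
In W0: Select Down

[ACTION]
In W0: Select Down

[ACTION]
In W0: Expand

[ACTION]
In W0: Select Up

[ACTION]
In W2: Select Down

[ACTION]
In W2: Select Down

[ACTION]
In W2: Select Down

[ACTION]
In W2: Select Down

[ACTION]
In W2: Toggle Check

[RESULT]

            ┏━━━━━━━━━━━━━━━━━━━━━┓        
            ┃ FileBrowser         ┃        
            ┠─────────────────────┨        
     ┏━━━━━━━━━━━━━━━━━━━━━━━━━━━┓┃        
     ┃ CheckboxTree              ┃━━━━━━━━┓
     ┠───────────────────────────┨        ┃
     ┃ [-] workspace/            ┃────────┨
     ┃   [-] src/                ┃nt(sum(r┃
     ┃     [ ] README.md         ┃        ┃
     ┃     [ ] handler.toml      ┃nt(list(┃
     ┃>    [x] static/           ┃        ┃
     ┃       [x] database.c      ┃        ┃
     ┃       [x] server.c        ┃        ┃
     ┃   [ ] package.json        ┃        ┃
     ┃   [ ] parser.toml         ┃        ┃
     ┃   [-] templates/          ┃        ┃
     ┃     [-] models/           ┃        ┃


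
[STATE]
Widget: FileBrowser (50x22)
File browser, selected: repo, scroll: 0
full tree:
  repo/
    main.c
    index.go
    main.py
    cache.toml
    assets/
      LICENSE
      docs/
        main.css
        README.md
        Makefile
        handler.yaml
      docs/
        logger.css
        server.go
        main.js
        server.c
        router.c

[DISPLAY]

> [-] repo/                                       
    main.c                                        
    index.go                                      
    main.py                                       
    cache.toml                                    
    [+] assets/                                   
                                                  
                                                  
                                                  
                                                  
                                                  
                                                  
                                                  
                                                  
                                                  
                                                  
                                                  
                                                  
                                                  
                                                  
                                                  
                                                  


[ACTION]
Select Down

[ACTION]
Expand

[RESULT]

  [-] repo/                                       
  > main.c                                        
    index.go                                      
    main.py                                       
    cache.toml                                    
    [+] assets/                                   
                                                  
                                                  
                                                  
                                                  
                                                  
                                                  
                                                  
                                                  
                                                  
                                                  
                                                  
                                                  
                                                  
                                                  
                                                  
                                                  


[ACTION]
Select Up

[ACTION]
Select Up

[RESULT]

> [-] repo/                                       
    main.c                                        
    index.go                                      
    main.py                                       
    cache.toml                                    
    [+] assets/                                   
                                                  
                                                  
                                                  
                                                  
                                                  
                                                  
                                                  
                                                  
                                                  
                                                  
                                                  
                                                  
                                                  
                                                  
                                                  
                                                  


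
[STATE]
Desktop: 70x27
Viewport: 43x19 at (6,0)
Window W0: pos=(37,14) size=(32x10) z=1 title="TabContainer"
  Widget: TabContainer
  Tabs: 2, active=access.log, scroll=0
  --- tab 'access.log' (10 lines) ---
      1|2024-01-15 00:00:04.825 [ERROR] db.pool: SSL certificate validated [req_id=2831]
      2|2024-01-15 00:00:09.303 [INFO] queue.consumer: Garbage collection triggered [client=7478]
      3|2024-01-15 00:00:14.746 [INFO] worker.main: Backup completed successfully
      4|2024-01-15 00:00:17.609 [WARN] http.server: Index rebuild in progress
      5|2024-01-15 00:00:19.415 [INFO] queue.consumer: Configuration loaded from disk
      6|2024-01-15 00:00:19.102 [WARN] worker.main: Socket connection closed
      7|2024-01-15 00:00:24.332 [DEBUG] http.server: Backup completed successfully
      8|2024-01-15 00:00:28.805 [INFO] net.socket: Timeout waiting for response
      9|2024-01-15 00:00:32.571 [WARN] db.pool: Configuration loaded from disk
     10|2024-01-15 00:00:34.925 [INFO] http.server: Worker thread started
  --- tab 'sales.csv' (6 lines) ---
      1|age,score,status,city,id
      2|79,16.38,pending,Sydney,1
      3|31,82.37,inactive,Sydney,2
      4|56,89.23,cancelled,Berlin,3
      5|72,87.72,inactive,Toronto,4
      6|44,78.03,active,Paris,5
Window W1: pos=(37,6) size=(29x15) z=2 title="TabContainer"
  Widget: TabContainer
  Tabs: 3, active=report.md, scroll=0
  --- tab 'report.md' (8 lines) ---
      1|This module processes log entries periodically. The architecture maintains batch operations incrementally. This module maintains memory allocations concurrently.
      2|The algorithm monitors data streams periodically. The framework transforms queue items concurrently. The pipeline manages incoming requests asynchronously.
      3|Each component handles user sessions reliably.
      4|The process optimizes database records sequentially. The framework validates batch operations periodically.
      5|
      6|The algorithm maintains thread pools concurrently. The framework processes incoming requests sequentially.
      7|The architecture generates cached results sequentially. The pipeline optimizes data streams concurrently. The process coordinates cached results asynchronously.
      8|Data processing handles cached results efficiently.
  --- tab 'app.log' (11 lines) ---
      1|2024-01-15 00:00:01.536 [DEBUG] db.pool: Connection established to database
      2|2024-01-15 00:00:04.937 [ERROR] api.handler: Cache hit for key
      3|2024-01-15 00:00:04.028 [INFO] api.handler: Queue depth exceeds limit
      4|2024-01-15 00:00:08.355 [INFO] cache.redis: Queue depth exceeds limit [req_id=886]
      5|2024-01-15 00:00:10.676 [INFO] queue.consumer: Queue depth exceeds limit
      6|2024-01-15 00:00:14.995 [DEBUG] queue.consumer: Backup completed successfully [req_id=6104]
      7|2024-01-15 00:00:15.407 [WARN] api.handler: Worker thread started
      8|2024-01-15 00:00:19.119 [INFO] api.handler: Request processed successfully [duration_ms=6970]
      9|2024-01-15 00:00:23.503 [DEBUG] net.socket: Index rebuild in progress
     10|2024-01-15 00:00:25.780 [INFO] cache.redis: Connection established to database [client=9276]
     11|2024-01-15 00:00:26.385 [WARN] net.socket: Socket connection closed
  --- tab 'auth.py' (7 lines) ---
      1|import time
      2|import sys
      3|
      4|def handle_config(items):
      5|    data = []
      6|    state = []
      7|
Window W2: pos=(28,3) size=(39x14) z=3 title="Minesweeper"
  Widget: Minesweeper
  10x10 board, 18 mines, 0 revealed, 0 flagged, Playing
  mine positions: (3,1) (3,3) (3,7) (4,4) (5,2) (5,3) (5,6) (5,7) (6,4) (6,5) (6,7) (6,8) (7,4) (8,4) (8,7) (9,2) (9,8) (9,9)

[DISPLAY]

                                           
                                           
                                           
                      ┏━━━━━━━━━━━━━━━━━━━━
                      ┃ Minesweeper        
                      ┠────────────────────
                      ┃■■■■■■■■■■          
                      ┃■■■■■■■■■■          
                      ┃■■■■■■■■■■          
                      ┃■■■■■■■■■■          
                      ┃■■■■■■■■■■          
                      ┃■■■■■■■■■■          
                      ┃■■■■■■■■■■          
                      ┃■■■■■■■■■■          
                      ┃■■■■■■■■■■          
                      ┃■■■■■■■■■■          
                      ┗━━━━━━━━━━━━━━━━━━━━
                               ┃The archite
                               ┃Data proces


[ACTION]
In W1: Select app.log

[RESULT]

                                           
                                           
                                           
                      ┏━━━━━━━━━━━━━━━━━━━━
                      ┃ Minesweeper        
                      ┠────────────────────
                      ┃■■■■■■■■■■          
                      ┃■■■■■■■■■■          
                      ┃■■■■■■■■■■          
                      ┃■■■■■■■■■■          
                      ┃■■■■■■■■■■          
                      ┃■■■■■■■■■■          
                      ┃■■■■■■■■■■          
                      ┃■■■■■■■■■■          
                      ┃■■■■■■■■■■          
                      ┃■■■■■■■■■■          
                      ┗━━━━━━━━━━━━━━━━━━━━
                               ┃2024-01-15 
                               ┃2024-01-15 


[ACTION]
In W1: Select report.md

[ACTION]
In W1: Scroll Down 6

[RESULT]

                                           
                                           
                                           
                      ┏━━━━━━━━━━━━━━━━━━━━
                      ┃ Minesweeper        
                      ┠────────────────────
                      ┃■■■■■■■■■■          
                      ┃■■■■■■■■■■          
                      ┃■■■■■■■■■■          
                      ┃■■■■■■■■■■          
                      ┃■■■■■■■■■■          
                      ┃■■■■■■■■■■          
                      ┃■■■■■■■■■■          
                      ┃■■■■■■■■■■          
                      ┃■■■■■■■■■■          
                      ┃■■■■■■■■■■          
                      ┗━━━━━━━━━━━━━━━━━━━━
                               ┃           
                               ┃           


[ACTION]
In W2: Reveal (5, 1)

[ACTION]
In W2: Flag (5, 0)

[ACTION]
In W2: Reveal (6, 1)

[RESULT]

                                           
                                           
                                           
                      ┏━━━━━━━━━━━━━━━━━━━━
                      ┃ Minesweeper        
                      ┠────────────────────
                      ┃■■■■■■■■■■          
                      ┃■■■■■■■■■■          
                      ┃■■■■■■■■■■          
                      ┃■■■■■■■■■■          
                      ┃■■■■■■■■■■          
                      ┃⚑1■■■■■■■■          
                      ┃■1■■■■■■■■          
                      ┃■■■■■■■■■■          
                      ┃■■■■■■■■■■          
                      ┃■■■■■■■■■■          
                      ┗━━━━━━━━━━━━━━━━━━━━
                               ┃           
                               ┃           


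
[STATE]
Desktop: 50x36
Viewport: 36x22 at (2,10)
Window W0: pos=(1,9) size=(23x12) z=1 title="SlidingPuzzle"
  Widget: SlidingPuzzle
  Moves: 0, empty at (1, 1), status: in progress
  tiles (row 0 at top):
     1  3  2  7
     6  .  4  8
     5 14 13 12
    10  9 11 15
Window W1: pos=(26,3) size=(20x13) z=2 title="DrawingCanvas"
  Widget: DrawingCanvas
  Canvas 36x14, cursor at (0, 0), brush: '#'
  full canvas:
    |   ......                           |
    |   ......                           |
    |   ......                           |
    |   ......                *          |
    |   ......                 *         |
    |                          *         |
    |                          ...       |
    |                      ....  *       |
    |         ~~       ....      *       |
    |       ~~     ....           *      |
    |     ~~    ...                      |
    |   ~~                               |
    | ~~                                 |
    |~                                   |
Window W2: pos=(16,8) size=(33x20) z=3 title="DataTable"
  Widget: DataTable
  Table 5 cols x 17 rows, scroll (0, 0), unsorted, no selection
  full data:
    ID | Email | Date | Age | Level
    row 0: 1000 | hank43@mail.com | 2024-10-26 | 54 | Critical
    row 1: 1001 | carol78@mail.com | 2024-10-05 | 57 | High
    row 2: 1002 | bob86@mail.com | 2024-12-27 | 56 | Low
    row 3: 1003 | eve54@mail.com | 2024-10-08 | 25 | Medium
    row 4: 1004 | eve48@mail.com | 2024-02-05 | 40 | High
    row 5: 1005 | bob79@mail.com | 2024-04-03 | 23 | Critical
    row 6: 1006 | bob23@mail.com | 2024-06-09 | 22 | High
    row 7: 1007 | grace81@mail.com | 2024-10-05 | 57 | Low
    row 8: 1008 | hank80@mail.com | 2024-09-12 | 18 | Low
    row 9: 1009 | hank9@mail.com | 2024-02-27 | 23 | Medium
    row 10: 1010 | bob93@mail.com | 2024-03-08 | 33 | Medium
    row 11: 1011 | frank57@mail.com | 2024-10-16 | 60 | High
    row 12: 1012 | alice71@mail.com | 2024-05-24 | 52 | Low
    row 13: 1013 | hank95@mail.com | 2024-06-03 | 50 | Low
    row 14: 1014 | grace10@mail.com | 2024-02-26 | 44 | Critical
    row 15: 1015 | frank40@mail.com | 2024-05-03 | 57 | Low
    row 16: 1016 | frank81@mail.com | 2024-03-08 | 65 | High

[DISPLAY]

 SlidingPuzzle┠─────────────────────
──────────────┃ID  │Email           
┌────┬────┬───┃────┼────────────────
│  1 │  3 │  2┃1000│hank43@mail.com 
├────┼────┼───┃1001│carol78@mail.com
│  6 │    │  4┃1002│bob86@mail.com  
├────┼────┼───┃1003│eve54@mail.com  
│  5 │ 14 │ 13┃1004│eve48@mail.com  
├────┼────┼───┃1005│bob79@mail.com  
│ 10 │  9 │ 11┃1006│bob23@mail.com  
━━━━━━━━━━━━━━┃1007│grace81@mail.com
              ┃1008│hank80@mail.com 
              ┃1009│hank9@mail.com  
              ┃1010│bob93@mail.com  
              ┃1011│frank57@mail.com
              ┃1012│alice71@mail.com
              ┃1013│hank95@mail.com 
              ┗━━━━━━━━━━━━━━━━━━━━━
                                    
                                    
                                    
                                    


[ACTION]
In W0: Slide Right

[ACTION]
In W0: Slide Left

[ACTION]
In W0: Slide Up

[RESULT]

 SlidingPuzzle┠─────────────────────
──────────────┃ID  │Email           
┌────┬────┬───┃────┼────────────────
│  1 │  3 │  2┃1000│hank43@mail.com 
├────┼────┼───┃1001│carol78@mail.com
│  6 │ 14 │  4┃1002│bob86@mail.com  
├────┼────┼───┃1003│eve54@mail.com  
│  5 │    │ 13┃1004│eve48@mail.com  
├────┼────┼───┃1005│bob79@mail.com  
│ 10 │  9 │ 11┃1006│bob23@mail.com  
━━━━━━━━━━━━━━┃1007│grace81@mail.com
              ┃1008│hank80@mail.com 
              ┃1009│hank9@mail.com  
              ┃1010│bob93@mail.com  
              ┃1011│frank57@mail.com
              ┃1012│alice71@mail.com
              ┃1013│hank95@mail.com 
              ┗━━━━━━━━━━━━━━━━━━━━━
                                    
                                    
                                    
                                    


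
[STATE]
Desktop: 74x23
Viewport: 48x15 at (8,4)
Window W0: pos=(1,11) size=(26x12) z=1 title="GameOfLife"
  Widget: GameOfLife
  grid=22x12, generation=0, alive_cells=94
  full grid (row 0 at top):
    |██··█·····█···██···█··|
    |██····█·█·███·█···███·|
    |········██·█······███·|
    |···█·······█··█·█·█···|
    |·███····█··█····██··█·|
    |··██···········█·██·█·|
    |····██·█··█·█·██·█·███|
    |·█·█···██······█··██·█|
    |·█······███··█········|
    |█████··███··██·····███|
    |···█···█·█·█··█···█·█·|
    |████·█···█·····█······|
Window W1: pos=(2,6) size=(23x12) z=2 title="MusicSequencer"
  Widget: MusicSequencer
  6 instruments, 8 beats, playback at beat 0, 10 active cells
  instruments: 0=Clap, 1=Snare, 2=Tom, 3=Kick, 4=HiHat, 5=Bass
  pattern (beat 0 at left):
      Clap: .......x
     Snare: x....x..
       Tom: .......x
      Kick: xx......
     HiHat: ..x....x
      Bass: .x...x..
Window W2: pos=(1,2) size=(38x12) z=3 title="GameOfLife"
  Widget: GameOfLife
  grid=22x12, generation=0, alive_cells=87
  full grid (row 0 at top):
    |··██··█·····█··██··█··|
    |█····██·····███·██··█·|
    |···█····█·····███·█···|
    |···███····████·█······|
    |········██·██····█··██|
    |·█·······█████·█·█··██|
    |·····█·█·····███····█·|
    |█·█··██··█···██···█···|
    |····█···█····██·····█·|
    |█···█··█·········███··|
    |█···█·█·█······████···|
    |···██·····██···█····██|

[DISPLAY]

──────────────────────────────┨                 
                              ┃                 
··█·····███·█···              ┃                 
····████·█······              ┃                 
··██·██····█··██              ┃                 
···█████·█·█··██              ┃                 
·█·····███····█·              ┃                 
█··█···██···█···              ┃                 
··█····██·····█·              ┃                 
━━━━━━━━━━━━━━━━━━━━━━━━━━━━━━┛                 
t··█····█       ┃ ┃                             
s·█···█··       ┃ ┃                             
                ┃ ┃                             
━━━━━━━━━━━━━━━━┛ ┃                             
·········█·██·█·  ┃                             


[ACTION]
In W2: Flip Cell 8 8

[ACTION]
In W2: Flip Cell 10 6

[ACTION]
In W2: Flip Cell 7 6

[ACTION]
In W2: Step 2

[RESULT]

──────────────────────────────┨                 
                              ┃                 
█···········█···              ┃                 
·█·█············              ┃                 
··█·····█·█···█·              ┃                 
·█·██····██··█··              ┃                 
█████····██·██··              ┃                 
██····█████·██··              ┃                 
·······███··█···              ┃                 
━━━━━━━━━━━━━━━━━━━━━━━━━━━━━━┛                 
t··█····█       ┃ ┃                             
s·█···█··       ┃ ┃                             
                ┃ ┃                             
━━━━━━━━━━━━━━━━┛ ┃                             
·········█·██·█·  ┃                             


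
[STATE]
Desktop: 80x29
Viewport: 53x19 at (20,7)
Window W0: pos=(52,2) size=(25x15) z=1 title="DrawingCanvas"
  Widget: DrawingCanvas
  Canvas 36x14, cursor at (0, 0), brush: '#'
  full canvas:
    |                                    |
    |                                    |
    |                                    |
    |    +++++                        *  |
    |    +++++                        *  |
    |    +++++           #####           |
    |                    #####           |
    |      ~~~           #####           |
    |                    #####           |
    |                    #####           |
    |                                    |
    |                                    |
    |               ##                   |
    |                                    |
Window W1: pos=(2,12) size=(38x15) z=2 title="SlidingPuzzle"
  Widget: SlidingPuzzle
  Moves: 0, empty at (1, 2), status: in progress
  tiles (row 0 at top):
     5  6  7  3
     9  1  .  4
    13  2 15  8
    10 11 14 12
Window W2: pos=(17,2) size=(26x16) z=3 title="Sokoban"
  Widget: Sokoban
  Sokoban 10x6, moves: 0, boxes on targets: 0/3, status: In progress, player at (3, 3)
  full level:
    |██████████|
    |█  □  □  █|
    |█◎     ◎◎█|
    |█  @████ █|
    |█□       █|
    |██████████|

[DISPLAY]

     ◎◎█              ┃         ┃                    
 @████ █              ┃         ┃    +++++           
       █              ┃         ┃    +++++           
████████              ┃         ┃    +++++           
ves: 0  0/3           ┃         ┃                    
                      ┃         ┃      ~~~           
                      ┃         ┃                    
                      ┃         ┃                    
                      ┃         ┃                    
                      ┃         ┗━━━━━━━━━━━━━━━━━━━━
━━━━━━━━━━━━━━━━━━━━━━┛                              
 4 │               ┃                                 
───┤               ┃                                 
 8 │               ┃                                 
───┤               ┃                                 
12 │               ┃                                 
───┘               ┃                                 
                   ┃                                 
                   ┃                                 


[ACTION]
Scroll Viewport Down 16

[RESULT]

████████              ┃         ┃    +++++           
ves: 0  0/3           ┃         ┃                    
                      ┃         ┃      ~~~           
                      ┃         ┃                    
                      ┃         ┃                    
                      ┃         ┃                    
                      ┃         ┗━━━━━━━━━━━━━━━━━━━━
━━━━━━━━━━━━━━━━━━━━━━┛                              
 4 │               ┃                                 
───┤               ┃                                 
 8 │               ┃                                 
───┤               ┃                                 
12 │               ┃                                 
───┘               ┃                                 
                   ┃                                 
                   ┃                                 
━━━━━━━━━━━━━━━━━━━┛                                 
                                                     
                                                     


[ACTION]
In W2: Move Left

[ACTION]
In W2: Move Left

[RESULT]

████████              ┃         ┃    +++++           
ves: 2  0/3           ┃         ┃                    
                      ┃         ┃      ~~~           
                      ┃         ┃                    
                      ┃         ┃                    
                      ┃         ┃                    
                      ┃         ┗━━━━━━━━━━━━━━━━━━━━
━━━━━━━━━━━━━━━━━━━━━━┛                              
 4 │               ┃                                 
───┤               ┃                                 
 8 │               ┃                                 
───┤               ┃                                 
12 │               ┃                                 
───┘               ┃                                 
                   ┃                                 
                   ┃                                 
━━━━━━━━━━━━━━━━━━━┛                                 
                                                     
                                                     


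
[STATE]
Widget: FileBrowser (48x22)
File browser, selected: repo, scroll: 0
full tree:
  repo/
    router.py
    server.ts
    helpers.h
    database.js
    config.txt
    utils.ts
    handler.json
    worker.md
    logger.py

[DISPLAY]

> [-] repo/                                     
    router.py                                   
    server.ts                                   
    helpers.h                                   
    database.js                                 
    config.txt                                  
    utils.ts                                    
    handler.json                                
    worker.md                                   
    logger.py                                   
                                                
                                                
                                                
                                                
                                                
                                                
                                                
                                                
                                                
                                                
                                                
                                                


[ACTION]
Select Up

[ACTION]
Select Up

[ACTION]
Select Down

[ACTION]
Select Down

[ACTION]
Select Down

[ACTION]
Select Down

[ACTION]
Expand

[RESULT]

  [-] repo/                                     
    router.py                                   
    server.ts                                   
    helpers.h                                   
  > database.js                                 
    config.txt                                  
    utils.ts                                    
    handler.json                                
    worker.md                                   
    logger.py                                   
                                                
                                                
                                                
                                                
                                                
                                                
                                                
                                                
                                                
                                                
                                                
                                                


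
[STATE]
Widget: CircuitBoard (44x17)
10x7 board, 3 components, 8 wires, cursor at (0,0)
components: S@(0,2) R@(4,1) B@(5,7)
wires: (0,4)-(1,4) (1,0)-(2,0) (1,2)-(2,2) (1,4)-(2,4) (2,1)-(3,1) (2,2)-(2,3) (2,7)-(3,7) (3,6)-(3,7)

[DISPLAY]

   0 1 2 3 4 5 6 7 8 9                      
0  [.]      S       ·                       
                    │                       
1   ·       ·       ·                       
    │       │       │                       
2   ·   ·   · ─ ·   ·           ·           
        │                       │           
3       ·                   · ─ ·           
                                            
4       R                                   
                                            
5                               B           
                                            
6                                           
Cursor: (0,0)                               
                                            
                                            


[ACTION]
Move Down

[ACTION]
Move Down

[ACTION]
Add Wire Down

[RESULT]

   0 1 2 3 4 5 6 7 8 9                      
0           S       ·                       
                    │                       
1   ·       ·       ·                       
    │       │       │                       
2  [.]  ·   · ─ ·   ·           ·           
    │   │                       │           
3   ·   ·                   · ─ ·           
                                            
4       R                                   
                                            
5                               B           
                                            
6                                           
Cursor: (2,0)                               
                                            
                                            
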